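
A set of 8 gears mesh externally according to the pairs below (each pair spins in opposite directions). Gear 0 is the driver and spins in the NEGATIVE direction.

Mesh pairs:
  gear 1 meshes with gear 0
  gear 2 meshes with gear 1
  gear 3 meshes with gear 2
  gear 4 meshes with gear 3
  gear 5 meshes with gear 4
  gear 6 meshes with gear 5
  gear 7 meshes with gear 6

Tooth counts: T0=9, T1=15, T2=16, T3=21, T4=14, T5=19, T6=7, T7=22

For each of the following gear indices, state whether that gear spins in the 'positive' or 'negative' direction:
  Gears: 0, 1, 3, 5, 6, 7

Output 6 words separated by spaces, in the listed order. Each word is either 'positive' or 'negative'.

Answer: negative positive positive positive negative positive

Derivation:
Gear 0 (driver): negative (depth 0)
  gear 1: meshes with gear 0 -> depth 1 -> positive (opposite of gear 0)
  gear 2: meshes with gear 1 -> depth 2 -> negative (opposite of gear 1)
  gear 3: meshes with gear 2 -> depth 3 -> positive (opposite of gear 2)
  gear 4: meshes with gear 3 -> depth 4 -> negative (opposite of gear 3)
  gear 5: meshes with gear 4 -> depth 5 -> positive (opposite of gear 4)
  gear 6: meshes with gear 5 -> depth 6 -> negative (opposite of gear 5)
  gear 7: meshes with gear 6 -> depth 7 -> positive (opposite of gear 6)
Queried indices 0, 1, 3, 5, 6, 7 -> negative, positive, positive, positive, negative, positive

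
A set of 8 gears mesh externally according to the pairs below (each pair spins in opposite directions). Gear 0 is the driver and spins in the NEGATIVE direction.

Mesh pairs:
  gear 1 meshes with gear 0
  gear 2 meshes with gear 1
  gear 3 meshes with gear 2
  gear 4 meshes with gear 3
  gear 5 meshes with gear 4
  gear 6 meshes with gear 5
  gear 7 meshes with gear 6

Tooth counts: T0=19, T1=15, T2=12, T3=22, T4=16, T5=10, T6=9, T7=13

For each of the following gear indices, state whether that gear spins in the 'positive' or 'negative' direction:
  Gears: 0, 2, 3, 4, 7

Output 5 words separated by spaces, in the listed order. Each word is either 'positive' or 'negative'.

Answer: negative negative positive negative positive

Derivation:
Gear 0 (driver): negative (depth 0)
  gear 1: meshes with gear 0 -> depth 1 -> positive (opposite of gear 0)
  gear 2: meshes with gear 1 -> depth 2 -> negative (opposite of gear 1)
  gear 3: meshes with gear 2 -> depth 3 -> positive (opposite of gear 2)
  gear 4: meshes with gear 3 -> depth 4 -> negative (opposite of gear 3)
  gear 5: meshes with gear 4 -> depth 5 -> positive (opposite of gear 4)
  gear 6: meshes with gear 5 -> depth 6 -> negative (opposite of gear 5)
  gear 7: meshes with gear 6 -> depth 7 -> positive (opposite of gear 6)
Queried indices 0, 2, 3, 4, 7 -> negative, negative, positive, negative, positive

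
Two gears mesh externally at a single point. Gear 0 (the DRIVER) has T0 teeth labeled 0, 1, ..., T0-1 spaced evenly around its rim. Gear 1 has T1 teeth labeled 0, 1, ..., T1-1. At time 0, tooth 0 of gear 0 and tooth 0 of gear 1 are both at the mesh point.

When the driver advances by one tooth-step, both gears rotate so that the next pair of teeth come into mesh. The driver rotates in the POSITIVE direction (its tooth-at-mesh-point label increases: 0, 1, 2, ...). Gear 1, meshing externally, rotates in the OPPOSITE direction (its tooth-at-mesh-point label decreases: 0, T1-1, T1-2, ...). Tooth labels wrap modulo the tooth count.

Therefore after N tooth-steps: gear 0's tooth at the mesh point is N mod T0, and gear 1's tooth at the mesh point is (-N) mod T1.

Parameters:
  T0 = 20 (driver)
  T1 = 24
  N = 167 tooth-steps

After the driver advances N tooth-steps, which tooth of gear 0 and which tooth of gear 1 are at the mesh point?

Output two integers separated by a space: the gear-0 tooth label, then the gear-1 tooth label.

Gear 0 (driver, T0=20): tooth at mesh = N mod T0
  167 = 8 * 20 + 7, so 167 mod 20 = 7
  gear 0 tooth = 7
Gear 1 (driven, T1=24): tooth at mesh = (-N) mod T1
  167 = 6 * 24 + 23, so 167 mod 24 = 23
  (-167) mod 24 = (-23) mod 24 = 24 - 23 = 1
Mesh after 167 steps: gear-0 tooth 7 meets gear-1 tooth 1

Answer: 7 1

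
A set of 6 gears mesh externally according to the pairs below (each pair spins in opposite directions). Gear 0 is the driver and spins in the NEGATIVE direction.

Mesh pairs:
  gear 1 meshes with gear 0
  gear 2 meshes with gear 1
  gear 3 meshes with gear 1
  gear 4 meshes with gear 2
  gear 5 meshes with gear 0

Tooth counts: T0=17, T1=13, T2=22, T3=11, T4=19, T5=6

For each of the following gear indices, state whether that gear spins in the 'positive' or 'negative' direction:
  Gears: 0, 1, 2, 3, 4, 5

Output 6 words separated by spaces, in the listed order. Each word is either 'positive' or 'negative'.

Gear 0 (driver): negative (depth 0)
  gear 1: meshes with gear 0 -> depth 1 -> positive (opposite of gear 0)
  gear 2: meshes with gear 1 -> depth 2 -> negative (opposite of gear 1)
  gear 3: meshes with gear 1 -> depth 2 -> negative (opposite of gear 1)
  gear 4: meshes with gear 2 -> depth 3 -> positive (opposite of gear 2)
  gear 5: meshes with gear 0 -> depth 1 -> positive (opposite of gear 0)
Queried indices 0, 1, 2, 3, 4, 5 -> negative, positive, negative, negative, positive, positive

Answer: negative positive negative negative positive positive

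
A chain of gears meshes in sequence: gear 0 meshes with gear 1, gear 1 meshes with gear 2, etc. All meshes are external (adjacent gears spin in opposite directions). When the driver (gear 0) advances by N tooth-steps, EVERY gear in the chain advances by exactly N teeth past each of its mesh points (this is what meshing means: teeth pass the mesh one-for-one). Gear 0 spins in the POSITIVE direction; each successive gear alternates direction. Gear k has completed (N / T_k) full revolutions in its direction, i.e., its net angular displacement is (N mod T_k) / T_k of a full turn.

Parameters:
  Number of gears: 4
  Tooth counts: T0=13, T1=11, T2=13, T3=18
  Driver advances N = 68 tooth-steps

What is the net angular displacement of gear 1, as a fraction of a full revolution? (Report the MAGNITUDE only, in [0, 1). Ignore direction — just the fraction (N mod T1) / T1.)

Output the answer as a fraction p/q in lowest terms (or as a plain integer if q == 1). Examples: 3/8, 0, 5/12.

Answer: 2/11

Derivation:
Chain of 4 gears, tooth counts: [13, 11, 13, 18]
  gear 0: T0=13, direction=positive, advance = 68 mod 13 = 3 teeth = 3/13 turn
  gear 1: T1=11, direction=negative, advance = 68 mod 11 = 2 teeth = 2/11 turn
  gear 2: T2=13, direction=positive, advance = 68 mod 13 = 3 teeth = 3/13 turn
  gear 3: T3=18, direction=negative, advance = 68 mod 18 = 14 teeth = 14/18 turn
Gear 1: 68 mod 11 = 2
Fraction = 2 / 11 = 2/11 (gcd(2,11)=1) = 2/11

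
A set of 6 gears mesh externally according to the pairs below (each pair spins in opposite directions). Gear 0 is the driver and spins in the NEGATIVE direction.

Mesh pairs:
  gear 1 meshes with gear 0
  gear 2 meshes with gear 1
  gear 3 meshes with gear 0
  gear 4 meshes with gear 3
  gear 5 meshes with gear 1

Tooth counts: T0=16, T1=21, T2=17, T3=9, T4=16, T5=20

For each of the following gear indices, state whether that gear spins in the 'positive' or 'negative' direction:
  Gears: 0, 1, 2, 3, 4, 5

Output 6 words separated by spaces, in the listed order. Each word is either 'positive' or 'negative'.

Gear 0 (driver): negative (depth 0)
  gear 1: meshes with gear 0 -> depth 1 -> positive (opposite of gear 0)
  gear 2: meshes with gear 1 -> depth 2 -> negative (opposite of gear 1)
  gear 3: meshes with gear 0 -> depth 1 -> positive (opposite of gear 0)
  gear 4: meshes with gear 3 -> depth 2 -> negative (opposite of gear 3)
  gear 5: meshes with gear 1 -> depth 2 -> negative (opposite of gear 1)
Queried indices 0, 1, 2, 3, 4, 5 -> negative, positive, negative, positive, negative, negative

Answer: negative positive negative positive negative negative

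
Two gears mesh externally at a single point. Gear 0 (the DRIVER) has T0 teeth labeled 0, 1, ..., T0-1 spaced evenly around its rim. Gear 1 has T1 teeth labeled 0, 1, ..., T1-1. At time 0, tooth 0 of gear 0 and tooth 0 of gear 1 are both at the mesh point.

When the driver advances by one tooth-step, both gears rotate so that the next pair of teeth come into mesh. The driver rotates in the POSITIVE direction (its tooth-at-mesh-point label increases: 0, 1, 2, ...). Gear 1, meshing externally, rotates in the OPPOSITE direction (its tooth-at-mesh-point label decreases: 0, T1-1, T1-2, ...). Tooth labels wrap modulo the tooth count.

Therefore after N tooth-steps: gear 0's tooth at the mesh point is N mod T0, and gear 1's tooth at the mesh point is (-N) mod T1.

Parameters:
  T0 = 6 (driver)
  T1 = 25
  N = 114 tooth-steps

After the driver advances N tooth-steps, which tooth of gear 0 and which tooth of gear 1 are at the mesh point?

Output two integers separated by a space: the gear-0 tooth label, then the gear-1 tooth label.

Answer: 0 11

Derivation:
Gear 0 (driver, T0=6): tooth at mesh = N mod T0
  114 = 19 * 6 + 0, so 114 mod 6 = 0
  gear 0 tooth = 0
Gear 1 (driven, T1=25): tooth at mesh = (-N) mod T1
  114 = 4 * 25 + 14, so 114 mod 25 = 14
  (-114) mod 25 = (-14) mod 25 = 25 - 14 = 11
Mesh after 114 steps: gear-0 tooth 0 meets gear-1 tooth 11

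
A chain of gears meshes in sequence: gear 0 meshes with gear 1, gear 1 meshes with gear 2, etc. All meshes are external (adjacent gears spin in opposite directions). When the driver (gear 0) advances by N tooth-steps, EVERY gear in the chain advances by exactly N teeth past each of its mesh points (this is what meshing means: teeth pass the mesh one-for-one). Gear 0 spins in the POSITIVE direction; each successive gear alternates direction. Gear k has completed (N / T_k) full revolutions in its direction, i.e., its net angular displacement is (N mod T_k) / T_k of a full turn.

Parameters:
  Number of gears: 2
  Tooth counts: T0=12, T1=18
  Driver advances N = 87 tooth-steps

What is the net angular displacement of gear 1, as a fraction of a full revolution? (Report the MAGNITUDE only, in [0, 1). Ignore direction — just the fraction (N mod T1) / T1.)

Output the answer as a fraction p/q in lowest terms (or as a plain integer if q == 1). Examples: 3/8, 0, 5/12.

Chain of 2 gears, tooth counts: [12, 18]
  gear 0: T0=12, direction=positive, advance = 87 mod 12 = 3 teeth = 3/12 turn
  gear 1: T1=18, direction=negative, advance = 87 mod 18 = 15 teeth = 15/18 turn
Gear 1: 87 mod 18 = 15
Fraction = 15 / 18 = 5/6 (gcd(15,18)=3) = 5/6

Answer: 5/6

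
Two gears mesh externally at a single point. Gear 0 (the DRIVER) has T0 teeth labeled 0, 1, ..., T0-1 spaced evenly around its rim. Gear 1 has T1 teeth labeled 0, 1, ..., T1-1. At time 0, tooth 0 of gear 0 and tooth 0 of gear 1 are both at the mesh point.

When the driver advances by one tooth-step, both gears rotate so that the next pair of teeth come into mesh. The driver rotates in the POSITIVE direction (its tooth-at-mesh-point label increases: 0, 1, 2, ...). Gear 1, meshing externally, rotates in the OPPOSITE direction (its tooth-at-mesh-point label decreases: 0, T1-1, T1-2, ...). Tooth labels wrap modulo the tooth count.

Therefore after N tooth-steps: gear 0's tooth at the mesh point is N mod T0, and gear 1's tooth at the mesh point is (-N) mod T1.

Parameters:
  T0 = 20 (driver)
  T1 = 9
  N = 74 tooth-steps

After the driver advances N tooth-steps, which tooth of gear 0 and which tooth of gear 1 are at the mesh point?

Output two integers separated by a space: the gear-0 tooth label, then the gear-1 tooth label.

Gear 0 (driver, T0=20): tooth at mesh = N mod T0
  74 = 3 * 20 + 14, so 74 mod 20 = 14
  gear 0 tooth = 14
Gear 1 (driven, T1=9): tooth at mesh = (-N) mod T1
  74 = 8 * 9 + 2, so 74 mod 9 = 2
  (-74) mod 9 = (-2) mod 9 = 9 - 2 = 7
Mesh after 74 steps: gear-0 tooth 14 meets gear-1 tooth 7

Answer: 14 7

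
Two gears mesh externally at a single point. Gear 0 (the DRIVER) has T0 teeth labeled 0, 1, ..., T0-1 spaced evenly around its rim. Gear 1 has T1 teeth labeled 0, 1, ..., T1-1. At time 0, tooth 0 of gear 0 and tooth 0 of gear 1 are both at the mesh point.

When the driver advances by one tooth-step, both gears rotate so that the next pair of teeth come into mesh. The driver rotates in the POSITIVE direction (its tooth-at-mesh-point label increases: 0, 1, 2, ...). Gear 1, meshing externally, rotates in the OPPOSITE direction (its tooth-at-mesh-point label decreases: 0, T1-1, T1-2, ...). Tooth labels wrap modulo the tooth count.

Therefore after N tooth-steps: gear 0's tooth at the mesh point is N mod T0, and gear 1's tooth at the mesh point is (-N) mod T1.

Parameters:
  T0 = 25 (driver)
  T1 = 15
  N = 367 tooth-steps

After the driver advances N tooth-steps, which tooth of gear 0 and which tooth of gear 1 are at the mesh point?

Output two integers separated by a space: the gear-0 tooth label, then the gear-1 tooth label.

Gear 0 (driver, T0=25): tooth at mesh = N mod T0
  367 = 14 * 25 + 17, so 367 mod 25 = 17
  gear 0 tooth = 17
Gear 1 (driven, T1=15): tooth at mesh = (-N) mod T1
  367 = 24 * 15 + 7, so 367 mod 15 = 7
  (-367) mod 15 = (-7) mod 15 = 15 - 7 = 8
Mesh after 367 steps: gear-0 tooth 17 meets gear-1 tooth 8

Answer: 17 8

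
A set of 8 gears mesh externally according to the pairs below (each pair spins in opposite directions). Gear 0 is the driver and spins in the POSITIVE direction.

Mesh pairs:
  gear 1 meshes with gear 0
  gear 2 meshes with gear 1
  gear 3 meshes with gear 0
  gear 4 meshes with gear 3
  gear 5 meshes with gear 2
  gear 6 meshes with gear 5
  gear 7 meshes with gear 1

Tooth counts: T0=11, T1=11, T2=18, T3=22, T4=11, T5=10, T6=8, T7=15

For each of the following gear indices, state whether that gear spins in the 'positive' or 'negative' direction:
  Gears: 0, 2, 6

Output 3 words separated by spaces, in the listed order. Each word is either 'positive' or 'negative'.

Gear 0 (driver): positive (depth 0)
  gear 1: meshes with gear 0 -> depth 1 -> negative (opposite of gear 0)
  gear 2: meshes with gear 1 -> depth 2 -> positive (opposite of gear 1)
  gear 3: meshes with gear 0 -> depth 1 -> negative (opposite of gear 0)
  gear 4: meshes with gear 3 -> depth 2 -> positive (opposite of gear 3)
  gear 5: meshes with gear 2 -> depth 3 -> negative (opposite of gear 2)
  gear 6: meshes with gear 5 -> depth 4 -> positive (opposite of gear 5)
  gear 7: meshes with gear 1 -> depth 2 -> positive (opposite of gear 1)
Queried indices 0, 2, 6 -> positive, positive, positive

Answer: positive positive positive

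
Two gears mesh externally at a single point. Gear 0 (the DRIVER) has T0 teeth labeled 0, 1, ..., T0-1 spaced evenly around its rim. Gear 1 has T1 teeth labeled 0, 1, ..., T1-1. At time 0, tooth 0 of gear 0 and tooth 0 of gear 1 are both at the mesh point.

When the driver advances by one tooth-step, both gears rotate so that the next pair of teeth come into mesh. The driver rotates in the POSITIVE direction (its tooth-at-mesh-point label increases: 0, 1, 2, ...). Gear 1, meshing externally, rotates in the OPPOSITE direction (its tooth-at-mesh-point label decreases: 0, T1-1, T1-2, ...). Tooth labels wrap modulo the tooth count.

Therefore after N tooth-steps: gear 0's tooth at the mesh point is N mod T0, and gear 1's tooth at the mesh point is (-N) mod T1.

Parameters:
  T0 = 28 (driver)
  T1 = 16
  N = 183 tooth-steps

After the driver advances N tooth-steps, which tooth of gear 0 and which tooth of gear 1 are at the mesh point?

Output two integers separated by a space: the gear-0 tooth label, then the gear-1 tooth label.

Gear 0 (driver, T0=28): tooth at mesh = N mod T0
  183 = 6 * 28 + 15, so 183 mod 28 = 15
  gear 0 tooth = 15
Gear 1 (driven, T1=16): tooth at mesh = (-N) mod T1
  183 = 11 * 16 + 7, so 183 mod 16 = 7
  (-183) mod 16 = (-7) mod 16 = 16 - 7 = 9
Mesh after 183 steps: gear-0 tooth 15 meets gear-1 tooth 9

Answer: 15 9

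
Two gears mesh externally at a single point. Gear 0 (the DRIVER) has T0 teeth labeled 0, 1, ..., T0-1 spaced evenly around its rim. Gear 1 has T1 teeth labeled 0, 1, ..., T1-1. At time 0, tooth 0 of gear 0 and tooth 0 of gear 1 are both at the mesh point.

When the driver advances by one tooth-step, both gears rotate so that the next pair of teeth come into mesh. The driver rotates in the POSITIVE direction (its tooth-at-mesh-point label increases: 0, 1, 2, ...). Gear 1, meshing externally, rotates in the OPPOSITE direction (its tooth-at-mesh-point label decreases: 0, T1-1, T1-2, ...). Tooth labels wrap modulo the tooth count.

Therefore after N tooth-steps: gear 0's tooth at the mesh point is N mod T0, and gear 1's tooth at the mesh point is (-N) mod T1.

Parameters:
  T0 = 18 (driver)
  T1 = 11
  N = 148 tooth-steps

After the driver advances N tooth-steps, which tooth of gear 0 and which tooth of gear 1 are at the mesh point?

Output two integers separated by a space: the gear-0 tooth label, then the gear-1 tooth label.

Answer: 4 6

Derivation:
Gear 0 (driver, T0=18): tooth at mesh = N mod T0
  148 = 8 * 18 + 4, so 148 mod 18 = 4
  gear 0 tooth = 4
Gear 1 (driven, T1=11): tooth at mesh = (-N) mod T1
  148 = 13 * 11 + 5, so 148 mod 11 = 5
  (-148) mod 11 = (-5) mod 11 = 11 - 5 = 6
Mesh after 148 steps: gear-0 tooth 4 meets gear-1 tooth 6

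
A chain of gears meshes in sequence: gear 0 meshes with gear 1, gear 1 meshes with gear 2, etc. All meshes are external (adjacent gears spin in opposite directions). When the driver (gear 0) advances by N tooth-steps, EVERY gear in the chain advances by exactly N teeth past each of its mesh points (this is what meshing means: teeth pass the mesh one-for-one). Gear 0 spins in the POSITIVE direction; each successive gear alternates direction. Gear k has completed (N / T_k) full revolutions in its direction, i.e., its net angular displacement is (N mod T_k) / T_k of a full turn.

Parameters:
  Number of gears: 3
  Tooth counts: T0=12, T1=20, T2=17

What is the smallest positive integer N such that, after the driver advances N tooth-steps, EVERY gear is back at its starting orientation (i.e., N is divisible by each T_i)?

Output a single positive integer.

Gear k returns to start when N is a multiple of T_k.
All gears at start simultaneously when N is a common multiple of [12, 20, 17]; the smallest such N is lcm(12, 20, 17).
Start: lcm = T0 = 12
Fold in T1=20: gcd(12, 20) = 4; lcm(12, 20) = 12 * 20 / 4 = 240 / 4 = 60
Fold in T2=17: gcd(60, 17) = 1; lcm(60, 17) = 60 * 17 / 1 = 1020 / 1 = 1020
Full cycle length = 1020

Answer: 1020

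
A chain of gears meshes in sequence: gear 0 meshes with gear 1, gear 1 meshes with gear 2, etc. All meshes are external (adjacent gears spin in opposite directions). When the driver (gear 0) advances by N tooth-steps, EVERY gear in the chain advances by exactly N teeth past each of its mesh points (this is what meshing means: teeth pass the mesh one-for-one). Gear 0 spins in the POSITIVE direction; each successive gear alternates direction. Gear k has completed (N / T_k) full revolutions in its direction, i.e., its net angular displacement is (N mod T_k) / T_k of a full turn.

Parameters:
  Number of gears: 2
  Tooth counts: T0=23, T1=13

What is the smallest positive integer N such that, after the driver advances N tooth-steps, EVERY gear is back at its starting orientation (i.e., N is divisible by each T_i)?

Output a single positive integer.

Gear k returns to start when N is a multiple of T_k.
All gears at start simultaneously when N is a common multiple of [23, 13]; the smallest such N is lcm(23, 13).
Start: lcm = T0 = 23
Fold in T1=13: gcd(23, 13) = 1; lcm(23, 13) = 23 * 13 / 1 = 299 / 1 = 299
Full cycle length = 299

Answer: 299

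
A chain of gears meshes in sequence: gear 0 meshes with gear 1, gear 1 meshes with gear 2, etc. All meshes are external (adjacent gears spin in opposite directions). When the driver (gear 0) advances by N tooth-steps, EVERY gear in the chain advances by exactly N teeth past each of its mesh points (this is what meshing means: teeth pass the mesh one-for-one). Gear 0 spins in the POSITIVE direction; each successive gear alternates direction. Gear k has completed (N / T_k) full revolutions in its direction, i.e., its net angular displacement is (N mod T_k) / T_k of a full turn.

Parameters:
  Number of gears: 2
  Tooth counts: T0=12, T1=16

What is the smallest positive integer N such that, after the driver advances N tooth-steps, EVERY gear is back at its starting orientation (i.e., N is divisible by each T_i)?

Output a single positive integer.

Gear k returns to start when N is a multiple of T_k.
All gears at start simultaneously when N is a common multiple of [12, 16]; the smallest such N is lcm(12, 16).
Start: lcm = T0 = 12
Fold in T1=16: gcd(12, 16) = 4; lcm(12, 16) = 12 * 16 / 4 = 192 / 4 = 48
Full cycle length = 48

Answer: 48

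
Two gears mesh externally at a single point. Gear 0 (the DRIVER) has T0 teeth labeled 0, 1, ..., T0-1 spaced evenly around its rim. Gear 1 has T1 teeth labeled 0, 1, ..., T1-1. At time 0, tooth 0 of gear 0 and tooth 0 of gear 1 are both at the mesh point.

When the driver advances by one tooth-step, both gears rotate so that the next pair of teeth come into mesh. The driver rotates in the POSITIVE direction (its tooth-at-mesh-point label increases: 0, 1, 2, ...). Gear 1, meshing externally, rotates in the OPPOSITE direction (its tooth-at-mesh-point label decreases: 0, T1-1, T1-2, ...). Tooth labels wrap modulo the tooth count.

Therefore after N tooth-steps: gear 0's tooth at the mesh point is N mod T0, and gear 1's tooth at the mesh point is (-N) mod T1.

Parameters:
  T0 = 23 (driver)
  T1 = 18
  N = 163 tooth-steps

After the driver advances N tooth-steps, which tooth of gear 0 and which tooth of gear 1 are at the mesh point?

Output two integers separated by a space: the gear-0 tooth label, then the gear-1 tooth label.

Gear 0 (driver, T0=23): tooth at mesh = N mod T0
  163 = 7 * 23 + 2, so 163 mod 23 = 2
  gear 0 tooth = 2
Gear 1 (driven, T1=18): tooth at mesh = (-N) mod T1
  163 = 9 * 18 + 1, so 163 mod 18 = 1
  (-163) mod 18 = (-1) mod 18 = 18 - 1 = 17
Mesh after 163 steps: gear-0 tooth 2 meets gear-1 tooth 17

Answer: 2 17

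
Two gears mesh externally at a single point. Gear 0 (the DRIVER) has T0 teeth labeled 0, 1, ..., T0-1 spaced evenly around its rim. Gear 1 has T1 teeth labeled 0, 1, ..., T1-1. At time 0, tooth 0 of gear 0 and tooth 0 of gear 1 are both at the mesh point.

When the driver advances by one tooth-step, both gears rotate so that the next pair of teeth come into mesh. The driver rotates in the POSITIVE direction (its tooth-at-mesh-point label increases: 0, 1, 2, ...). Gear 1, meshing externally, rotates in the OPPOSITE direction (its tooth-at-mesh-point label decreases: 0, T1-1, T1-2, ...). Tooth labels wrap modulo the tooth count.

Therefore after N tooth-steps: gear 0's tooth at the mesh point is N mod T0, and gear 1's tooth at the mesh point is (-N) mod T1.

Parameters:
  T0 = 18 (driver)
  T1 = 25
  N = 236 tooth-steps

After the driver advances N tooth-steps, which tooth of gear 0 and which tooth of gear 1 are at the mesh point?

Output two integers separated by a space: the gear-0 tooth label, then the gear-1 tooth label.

Gear 0 (driver, T0=18): tooth at mesh = N mod T0
  236 = 13 * 18 + 2, so 236 mod 18 = 2
  gear 0 tooth = 2
Gear 1 (driven, T1=25): tooth at mesh = (-N) mod T1
  236 = 9 * 25 + 11, so 236 mod 25 = 11
  (-236) mod 25 = (-11) mod 25 = 25 - 11 = 14
Mesh after 236 steps: gear-0 tooth 2 meets gear-1 tooth 14

Answer: 2 14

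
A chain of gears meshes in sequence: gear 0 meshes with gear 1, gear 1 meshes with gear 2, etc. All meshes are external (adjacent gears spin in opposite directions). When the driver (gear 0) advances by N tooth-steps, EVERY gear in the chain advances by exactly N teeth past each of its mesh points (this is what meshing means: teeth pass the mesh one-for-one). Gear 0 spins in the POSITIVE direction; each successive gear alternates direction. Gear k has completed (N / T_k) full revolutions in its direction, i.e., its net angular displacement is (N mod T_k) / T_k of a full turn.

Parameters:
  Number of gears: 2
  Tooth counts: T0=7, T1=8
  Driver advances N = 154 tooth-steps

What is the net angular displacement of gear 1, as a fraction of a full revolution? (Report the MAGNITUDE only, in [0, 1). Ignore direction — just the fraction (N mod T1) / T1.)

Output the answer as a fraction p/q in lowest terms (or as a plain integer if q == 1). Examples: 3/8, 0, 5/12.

Chain of 2 gears, tooth counts: [7, 8]
  gear 0: T0=7, direction=positive, advance = 154 mod 7 = 0 teeth = 0/7 turn
  gear 1: T1=8, direction=negative, advance = 154 mod 8 = 2 teeth = 2/8 turn
Gear 1: 154 mod 8 = 2
Fraction = 2 / 8 = 1/4 (gcd(2,8)=2) = 1/4

Answer: 1/4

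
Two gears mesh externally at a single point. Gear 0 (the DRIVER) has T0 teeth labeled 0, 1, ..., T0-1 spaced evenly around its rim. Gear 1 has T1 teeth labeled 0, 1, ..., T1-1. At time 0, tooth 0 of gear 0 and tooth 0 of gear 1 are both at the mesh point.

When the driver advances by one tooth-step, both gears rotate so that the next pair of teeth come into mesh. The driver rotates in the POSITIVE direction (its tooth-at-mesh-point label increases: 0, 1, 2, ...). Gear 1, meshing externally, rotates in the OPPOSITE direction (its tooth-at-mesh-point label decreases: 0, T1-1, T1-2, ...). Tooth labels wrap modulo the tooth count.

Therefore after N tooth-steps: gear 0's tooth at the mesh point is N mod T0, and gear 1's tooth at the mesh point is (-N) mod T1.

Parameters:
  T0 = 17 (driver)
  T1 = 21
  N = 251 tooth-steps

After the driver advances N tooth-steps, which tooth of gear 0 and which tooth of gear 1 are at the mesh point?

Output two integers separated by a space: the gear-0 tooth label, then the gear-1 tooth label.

Gear 0 (driver, T0=17): tooth at mesh = N mod T0
  251 = 14 * 17 + 13, so 251 mod 17 = 13
  gear 0 tooth = 13
Gear 1 (driven, T1=21): tooth at mesh = (-N) mod T1
  251 = 11 * 21 + 20, so 251 mod 21 = 20
  (-251) mod 21 = (-20) mod 21 = 21 - 20 = 1
Mesh after 251 steps: gear-0 tooth 13 meets gear-1 tooth 1

Answer: 13 1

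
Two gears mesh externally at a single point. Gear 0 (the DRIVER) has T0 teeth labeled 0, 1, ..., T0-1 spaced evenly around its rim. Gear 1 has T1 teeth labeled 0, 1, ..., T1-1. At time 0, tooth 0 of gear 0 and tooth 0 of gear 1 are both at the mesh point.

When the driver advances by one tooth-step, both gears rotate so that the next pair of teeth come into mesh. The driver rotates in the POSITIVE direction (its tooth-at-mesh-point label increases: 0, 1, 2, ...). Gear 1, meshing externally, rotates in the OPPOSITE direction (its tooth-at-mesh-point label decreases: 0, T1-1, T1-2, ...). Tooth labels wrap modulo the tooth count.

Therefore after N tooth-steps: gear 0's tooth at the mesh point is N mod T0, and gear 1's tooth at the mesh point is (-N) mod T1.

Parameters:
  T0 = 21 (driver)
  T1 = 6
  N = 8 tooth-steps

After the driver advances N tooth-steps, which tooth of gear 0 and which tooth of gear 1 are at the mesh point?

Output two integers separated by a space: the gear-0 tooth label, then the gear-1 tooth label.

Answer: 8 4

Derivation:
Gear 0 (driver, T0=21): tooth at mesh = N mod T0
  8 = 0 * 21 + 8, so 8 mod 21 = 8
  gear 0 tooth = 8
Gear 1 (driven, T1=6): tooth at mesh = (-N) mod T1
  8 = 1 * 6 + 2, so 8 mod 6 = 2
  (-8) mod 6 = (-2) mod 6 = 6 - 2 = 4
Mesh after 8 steps: gear-0 tooth 8 meets gear-1 tooth 4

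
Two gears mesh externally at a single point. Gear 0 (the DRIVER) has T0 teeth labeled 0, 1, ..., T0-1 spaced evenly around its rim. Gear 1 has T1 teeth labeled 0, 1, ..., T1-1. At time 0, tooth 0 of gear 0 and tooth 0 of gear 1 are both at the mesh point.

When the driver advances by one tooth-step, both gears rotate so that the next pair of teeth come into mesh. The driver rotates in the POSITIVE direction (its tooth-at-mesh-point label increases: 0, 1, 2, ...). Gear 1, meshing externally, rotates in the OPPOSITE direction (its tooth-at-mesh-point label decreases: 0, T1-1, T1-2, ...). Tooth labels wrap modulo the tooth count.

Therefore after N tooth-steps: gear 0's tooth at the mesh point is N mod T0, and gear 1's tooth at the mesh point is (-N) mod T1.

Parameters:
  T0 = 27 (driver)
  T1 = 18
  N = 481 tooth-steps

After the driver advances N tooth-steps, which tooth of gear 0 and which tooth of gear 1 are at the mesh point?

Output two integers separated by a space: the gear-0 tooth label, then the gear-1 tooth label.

Gear 0 (driver, T0=27): tooth at mesh = N mod T0
  481 = 17 * 27 + 22, so 481 mod 27 = 22
  gear 0 tooth = 22
Gear 1 (driven, T1=18): tooth at mesh = (-N) mod T1
  481 = 26 * 18 + 13, so 481 mod 18 = 13
  (-481) mod 18 = (-13) mod 18 = 18 - 13 = 5
Mesh after 481 steps: gear-0 tooth 22 meets gear-1 tooth 5

Answer: 22 5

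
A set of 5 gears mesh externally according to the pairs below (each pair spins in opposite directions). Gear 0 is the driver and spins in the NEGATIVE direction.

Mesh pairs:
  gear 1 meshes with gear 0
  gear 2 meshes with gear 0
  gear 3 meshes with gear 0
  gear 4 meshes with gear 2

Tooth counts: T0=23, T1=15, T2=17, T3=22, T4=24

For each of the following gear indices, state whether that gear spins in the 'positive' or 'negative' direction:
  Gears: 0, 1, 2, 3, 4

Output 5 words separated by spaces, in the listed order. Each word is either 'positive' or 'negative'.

Gear 0 (driver): negative (depth 0)
  gear 1: meshes with gear 0 -> depth 1 -> positive (opposite of gear 0)
  gear 2: meshes with gear 0 -> depth 1 -> positive (opposite of gear 0)
  gear 3: meshes with gear 0 -> depth 1 -> positive (opposite of gear 0)
  gear 4: meshes with gear 2 -> depth 2 -> negative (opposite of gear 2)
Queried indices 0, 1, 2, 3, 4 -> negative, positive, positive, positive, negative

Answer: negative positive positive positive negative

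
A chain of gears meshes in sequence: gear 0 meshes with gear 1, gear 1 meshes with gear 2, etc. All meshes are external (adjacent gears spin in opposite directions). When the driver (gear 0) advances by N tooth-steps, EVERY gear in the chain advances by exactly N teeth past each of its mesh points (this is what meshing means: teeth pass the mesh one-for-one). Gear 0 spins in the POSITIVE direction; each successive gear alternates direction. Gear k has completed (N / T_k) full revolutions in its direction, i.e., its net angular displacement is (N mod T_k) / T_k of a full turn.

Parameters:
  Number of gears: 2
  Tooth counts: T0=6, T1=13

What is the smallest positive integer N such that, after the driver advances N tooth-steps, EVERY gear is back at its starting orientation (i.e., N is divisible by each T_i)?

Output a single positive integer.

Gear k returns to start when N is a multiple of T_k.
All gears at start simultaneously when N is a common multiple of [6, 13]; the smallest such N is lcm(6, 13).
Start: lcm = T0 = 6
Fold in T1=13: gcd(6, 13) = 1; lcm(6, 13) = 6 * 13 / 1 = 78 / 1 = 78
Full cycle length = 78

Answer: 78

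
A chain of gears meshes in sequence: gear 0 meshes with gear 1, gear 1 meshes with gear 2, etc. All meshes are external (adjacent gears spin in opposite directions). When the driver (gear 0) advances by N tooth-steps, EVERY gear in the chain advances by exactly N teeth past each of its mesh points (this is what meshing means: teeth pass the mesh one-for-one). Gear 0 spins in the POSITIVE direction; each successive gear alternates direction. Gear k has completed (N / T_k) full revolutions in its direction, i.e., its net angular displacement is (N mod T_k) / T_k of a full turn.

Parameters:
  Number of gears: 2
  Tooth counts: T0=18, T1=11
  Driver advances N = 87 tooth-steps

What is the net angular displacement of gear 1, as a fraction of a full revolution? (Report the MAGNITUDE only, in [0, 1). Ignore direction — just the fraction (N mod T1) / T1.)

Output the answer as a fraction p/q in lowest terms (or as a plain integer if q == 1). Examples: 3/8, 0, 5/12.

Chain of 2 gears, tooth counts: [18, 11]
  gear 0: T0=18, direction=positive, advance = 87 mod 18 = 15 teeth = 15/18 turn
  gear 1: T1=11, direction=negative, advance = 87 mod 11 = 10 teeth = 10/11 turn
Gear 1: 87 mod 11 = 10
Fraction = 10 / 11 = 10/11 (gcd(10,11)=1) = 10/11

Answer: 10/11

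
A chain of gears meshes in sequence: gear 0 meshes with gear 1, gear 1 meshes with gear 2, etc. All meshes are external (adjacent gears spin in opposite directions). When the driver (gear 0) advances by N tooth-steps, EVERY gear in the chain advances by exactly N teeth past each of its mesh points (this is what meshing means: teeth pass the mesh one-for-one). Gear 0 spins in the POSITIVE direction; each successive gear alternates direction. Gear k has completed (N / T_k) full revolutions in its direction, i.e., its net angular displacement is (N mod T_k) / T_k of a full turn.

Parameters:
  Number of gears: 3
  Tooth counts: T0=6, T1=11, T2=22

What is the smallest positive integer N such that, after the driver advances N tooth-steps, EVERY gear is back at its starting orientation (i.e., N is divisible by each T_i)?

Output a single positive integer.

Gear k returns to start when N is a multiple of T_k.
All gears at start simultaneously when N is a common multiple of [6, 11, 22]; the smallest such N is lcm(6, 11, 22).
Start: lcm = T0 = 6
Fold in T1=11: gcd(6, 11) = 1; lcm(6, 11) = 6 * 11 / 1 = 66 / 1 = 66
Fold in T2=22: gcd(66, 22) = 22; lcm(66, 22) = 66 * 22 / 22 = 1452 / 22 = 66
Full cycle length = 66

Answer: 66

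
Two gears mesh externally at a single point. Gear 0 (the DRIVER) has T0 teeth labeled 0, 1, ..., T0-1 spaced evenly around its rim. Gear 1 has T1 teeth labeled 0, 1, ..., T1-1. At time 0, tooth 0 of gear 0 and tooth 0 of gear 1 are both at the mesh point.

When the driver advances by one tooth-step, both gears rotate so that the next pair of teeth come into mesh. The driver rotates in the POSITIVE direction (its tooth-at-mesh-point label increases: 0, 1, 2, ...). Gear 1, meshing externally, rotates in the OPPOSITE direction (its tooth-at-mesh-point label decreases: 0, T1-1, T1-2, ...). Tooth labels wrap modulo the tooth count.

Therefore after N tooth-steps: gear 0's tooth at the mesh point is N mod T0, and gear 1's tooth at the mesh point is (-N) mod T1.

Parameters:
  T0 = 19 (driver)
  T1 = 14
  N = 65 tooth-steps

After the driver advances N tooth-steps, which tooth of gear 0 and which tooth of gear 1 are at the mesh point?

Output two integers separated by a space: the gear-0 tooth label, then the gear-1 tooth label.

Answer: 8 5

Derivation:
Gear 0 (driver, T0=19): tooth at mesh = N mod T0
  65 = 3 * 19 + 8, so 65 mod 19 = 8
  gear 0 tooth = 8
Gear 1 (driven, T1=14): tooth at mesh = (-N) mod T1
  65 = 4 * 14 + 9, so 65 mod 14 = 9
  (-65) mod 14 = (-9) mod 14 = 14 - 9 = 5
Mesh after 65 steps: gear-0 tooth 8 meets gear-1 tooth 5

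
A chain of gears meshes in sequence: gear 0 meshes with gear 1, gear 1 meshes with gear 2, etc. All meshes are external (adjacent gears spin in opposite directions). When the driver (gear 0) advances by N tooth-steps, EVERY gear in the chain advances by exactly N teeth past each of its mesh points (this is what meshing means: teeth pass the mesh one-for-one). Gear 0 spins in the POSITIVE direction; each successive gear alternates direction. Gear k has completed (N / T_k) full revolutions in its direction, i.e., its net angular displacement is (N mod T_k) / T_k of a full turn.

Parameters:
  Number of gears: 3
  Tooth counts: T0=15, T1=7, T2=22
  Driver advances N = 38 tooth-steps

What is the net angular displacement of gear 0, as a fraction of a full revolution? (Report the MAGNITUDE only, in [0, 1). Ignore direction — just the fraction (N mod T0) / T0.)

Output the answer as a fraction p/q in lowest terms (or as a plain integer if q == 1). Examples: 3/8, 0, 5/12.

Answer: 8/15

Derivation:
Chain of 3 gears, tooth counts: [15, 7, 22]
  gear 0: T0=15, direction=positive, advance = 38 mod 15 = 8 teeth = 8/15 turn
  gear 1: T1=7, direction=negative, advance = 38 mod 7 = 3 teeth = 3/7 turn
  gear 2: T2=22, direction=positive, advance = 38 mod 22 = 16 teeth = 16/22 turn
Gear 0: 38 mod 15 = 8
Fraction = 8 / 15 = 8/15 (gcd(8,15)=1) = 8/15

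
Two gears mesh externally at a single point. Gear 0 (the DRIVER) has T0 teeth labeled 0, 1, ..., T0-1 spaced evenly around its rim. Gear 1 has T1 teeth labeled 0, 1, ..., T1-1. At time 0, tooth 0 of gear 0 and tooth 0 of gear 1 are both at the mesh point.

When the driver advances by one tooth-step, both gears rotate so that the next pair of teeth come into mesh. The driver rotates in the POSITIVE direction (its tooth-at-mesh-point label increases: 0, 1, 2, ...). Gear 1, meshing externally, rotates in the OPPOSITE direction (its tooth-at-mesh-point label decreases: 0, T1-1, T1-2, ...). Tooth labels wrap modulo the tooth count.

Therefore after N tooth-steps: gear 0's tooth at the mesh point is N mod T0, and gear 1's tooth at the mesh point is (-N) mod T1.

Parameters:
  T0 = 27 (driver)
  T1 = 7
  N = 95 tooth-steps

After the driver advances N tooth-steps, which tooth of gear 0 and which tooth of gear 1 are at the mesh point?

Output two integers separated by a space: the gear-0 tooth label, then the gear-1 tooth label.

Answer: 14 3

Derivation:
Gear 0 (driver, T0=27): tooth at mesh = N mod T0
  95 = 3 * 27 + 14, so 95 mod 27 = 14
  gear 0 tooth = 14
Gear 1 (driven, T1=7): tooth at mesh = (-N) mod T1
  95 = 13 * 7 + 4, so 95 mod 7 = 4
  (-95) mod 7 = (-4) mod 7 = 7 - 4 = 3
Mesh after 95 steps: gear-0 tooth 14 meets gear-1 tooth 3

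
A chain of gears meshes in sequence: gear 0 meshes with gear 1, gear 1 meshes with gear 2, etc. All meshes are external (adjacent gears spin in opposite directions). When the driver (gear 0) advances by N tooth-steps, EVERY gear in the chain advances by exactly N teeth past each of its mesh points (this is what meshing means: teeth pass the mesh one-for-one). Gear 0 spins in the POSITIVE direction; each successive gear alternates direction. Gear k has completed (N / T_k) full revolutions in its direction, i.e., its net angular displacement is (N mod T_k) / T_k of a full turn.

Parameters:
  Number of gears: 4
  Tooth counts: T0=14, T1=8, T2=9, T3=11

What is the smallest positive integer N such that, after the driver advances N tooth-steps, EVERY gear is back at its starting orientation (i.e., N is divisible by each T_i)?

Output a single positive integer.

Gear k returns to start when N is a multiple of T_k.
All gears at start simultaneously when N is a common multiple of [14, 8, 9, 11]; the smallest such N is lcm(14, 8, 9, 11).
Start: lcm = T0 = 14
Fold in T1=8: gcd(14, 8) = 2; lcm(14, 8) = 14 * 8 / 2 = 112 / 2 = 56
Fold in T2=9: gcd(56, 9) = 1; lcm(56, 9) = 56 * 9 / 1 = 504 / 1 = 504
Fold in T3=11: gcd(504, 11) = 1; lcm(504, 11) = 504 * 11 / 1 = 5544 / 1 = 5544
Full cycle length = 5544

Answer: 5544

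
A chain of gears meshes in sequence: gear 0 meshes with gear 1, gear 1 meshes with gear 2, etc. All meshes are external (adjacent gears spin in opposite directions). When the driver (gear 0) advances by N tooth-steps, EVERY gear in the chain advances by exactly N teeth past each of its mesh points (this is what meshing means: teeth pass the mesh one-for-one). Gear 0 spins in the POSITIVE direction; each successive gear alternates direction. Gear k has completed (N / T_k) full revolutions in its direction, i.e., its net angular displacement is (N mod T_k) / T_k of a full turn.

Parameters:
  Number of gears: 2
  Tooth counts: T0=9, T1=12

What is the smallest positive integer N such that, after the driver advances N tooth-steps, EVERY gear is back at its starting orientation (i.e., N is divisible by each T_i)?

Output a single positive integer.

Gear k returns to start when N is a multiple of T_k.
All gears at start simultaneously when N is a common multiple of [9, 12]; the smallest such N is lcm(9, 12).
Start: lcm = T0 = 9
Fold in T1=12: gcd(9, 12) = 3; lcm(9, 12) = 9 * 12 / 3 = 108 / 3 = 36
Full cycle length = 36

Answer: 36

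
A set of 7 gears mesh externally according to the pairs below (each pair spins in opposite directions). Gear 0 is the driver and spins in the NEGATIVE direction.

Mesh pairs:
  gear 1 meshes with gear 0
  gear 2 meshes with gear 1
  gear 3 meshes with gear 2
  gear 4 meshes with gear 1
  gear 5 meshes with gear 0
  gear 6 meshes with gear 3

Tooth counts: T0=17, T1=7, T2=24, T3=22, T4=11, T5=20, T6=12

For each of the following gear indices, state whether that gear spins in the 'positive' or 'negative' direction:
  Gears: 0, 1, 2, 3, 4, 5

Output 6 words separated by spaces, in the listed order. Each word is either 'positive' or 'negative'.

Gear 0 (driver): negative (depth 0)
  gear 1: meshes with gear 0 -> depth 1 -> positive (opposite of gear 0)
  gear 2: meshes with gear 1 -> depth 2 -> negative (opposite of gear 1)
  gear 3: meshes with gear 2 -> depth 3 -> positive (opposite of gear 2)
  gear 4: meshes with gear 1 -> depth 2 -> negative (opposite of gear 1)
  gear 5: meshes with gear 0 -> depth 1 -> positive (opposite of gear 0)
  gear 6: meshes with gear 3 -> depth 4 -> negative (opposite of gear 3)
Queried indices 0, 1, 2, 3, 4, 5 -> negative, positive, negative, positive, negative, positive

Answer: negative positive negative positive negative positive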